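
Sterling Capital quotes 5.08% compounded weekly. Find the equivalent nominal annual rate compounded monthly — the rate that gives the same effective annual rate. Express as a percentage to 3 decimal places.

EAR = (1 + 0.0508/52)^52 − 1 = 0.052086.
Solve (1 + r/12)^12 = 1.052086: r/12 = 1.052086^(1/12) − 1 = 0.004240, so r = 0.050883 = 5.088%.

5.088%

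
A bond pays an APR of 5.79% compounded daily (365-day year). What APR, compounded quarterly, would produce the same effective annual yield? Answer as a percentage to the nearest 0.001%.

5.832%

EAR = (1 + 0.0579/365)^365 − 1 = 0.059604.
Solve (1 + r/4)^4 = 1.059604: r/4 = 1.059604^(1/4) − 1 = 0.014579, so r = 0.058316 = 5.832%.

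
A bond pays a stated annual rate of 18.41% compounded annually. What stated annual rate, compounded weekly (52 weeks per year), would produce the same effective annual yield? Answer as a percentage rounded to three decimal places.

Compounded annually, EAR = nominal = 0.184100.
Solve (1 + r/52)^52 = 1.184100: r/52 = 1.184100^(1/52) − 1 = 0.003255, so r = 0.169258 = 16.926%.

16.926%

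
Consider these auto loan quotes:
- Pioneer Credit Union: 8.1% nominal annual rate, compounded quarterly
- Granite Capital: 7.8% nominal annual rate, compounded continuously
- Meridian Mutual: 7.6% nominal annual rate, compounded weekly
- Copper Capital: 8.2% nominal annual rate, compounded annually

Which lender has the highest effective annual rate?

Pioneer Credit Union: (1 + 0.081/4)^4 − 1 = 8.349%
Granite Capital: e^0.078 − 1 = 8.112%
Meridian Mutual: (1 + 0.076/52)^52 − 1 = 7.890%
Copper Capital: compounded annually, EAR = 8.200%
The highest effective annual rate is Pioneer Credit Union at 8.349%.

Pioneer Credit Union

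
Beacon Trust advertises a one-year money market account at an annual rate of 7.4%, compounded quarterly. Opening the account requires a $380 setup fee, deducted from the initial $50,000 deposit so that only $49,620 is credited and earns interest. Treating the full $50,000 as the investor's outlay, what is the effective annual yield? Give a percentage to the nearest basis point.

Value after one year: 49,620 × (1 + 0.074/4)^4 = 49,620 × 1.076079 = $53,395.04.
Effective yield on the $50,000 outlay: 53,395.04 / 50,000 − 1 = 0.067901 = 6.79%.

6.79%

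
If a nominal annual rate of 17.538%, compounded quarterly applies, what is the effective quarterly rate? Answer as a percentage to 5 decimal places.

4.38450%

With a nominal annual rate compounded quarterly, the periodic rate is the nominal rate divided by 4.
i = 0.17538 / 4 = 0.0438450 = 4.38450%.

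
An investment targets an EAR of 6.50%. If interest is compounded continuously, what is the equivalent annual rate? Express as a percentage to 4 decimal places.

6.2975%

Continuous: nominal r satisfies e^r − 1 = 0.0650.
r = ln(1 + 0.0650) = ln(1.0650) = 0.062975 = 6.2975%.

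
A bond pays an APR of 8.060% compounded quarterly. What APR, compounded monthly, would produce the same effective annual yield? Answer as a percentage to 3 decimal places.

EAR = (1 + 0.08060/4)^4 − 1 = 0.083069.
Solve (1 + r/12)^12 = 1.083069: r/12 = 1.083069^(1/12) − 1 = 0.006672, so r = 0.080065 = 8.006%.

8.006%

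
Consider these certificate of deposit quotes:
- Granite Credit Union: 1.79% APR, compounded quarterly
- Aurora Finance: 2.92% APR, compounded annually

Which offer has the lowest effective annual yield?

Granite Credit Union: (1 + 0.0179/4)^4 − 1 = 1.802%
Aurora Finance: compounded annually, EAR = 2.920%
The lowest effective annual rate is Granite Credit Union at 1.802%.

Granite Credit Union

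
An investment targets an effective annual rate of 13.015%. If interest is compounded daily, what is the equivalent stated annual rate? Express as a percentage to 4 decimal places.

12.2371%

(1 + r/365)^365 − 1 = 0.13015, so 1 + r/365 = 1.13015^(1/365).
r/365 = 0.000335, so r = 0.122371 = 12.2371%.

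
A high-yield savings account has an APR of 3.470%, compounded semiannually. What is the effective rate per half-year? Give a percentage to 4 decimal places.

With a nominal annual rate compounded semiannually, the periodic rate is the nominal rate divided by 2.
i = 0.03470 / 2 = 0.0173500 = 1.7350%.

1.7350%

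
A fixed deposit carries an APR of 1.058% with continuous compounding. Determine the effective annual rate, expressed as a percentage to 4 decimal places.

With continuous compounding, EAR = e^0.01058 − 1.
e^0.01058 = 1.010636, so EAR = 0.010636 = 1.0636%.

1.0636%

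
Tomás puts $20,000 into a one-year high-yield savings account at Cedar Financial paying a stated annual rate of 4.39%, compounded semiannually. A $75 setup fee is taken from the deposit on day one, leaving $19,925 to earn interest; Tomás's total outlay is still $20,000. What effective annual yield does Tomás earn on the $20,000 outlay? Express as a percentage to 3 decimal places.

4.047%

Value after one year: 19,925 × (1 + 0.0439/2)^2 = 19,925 × 1.044382 = $20,809.31.
Effective yield on the $20,000 outlay: 20,809.31 / 20,000 − 1 = 0.040465 = 4.047%.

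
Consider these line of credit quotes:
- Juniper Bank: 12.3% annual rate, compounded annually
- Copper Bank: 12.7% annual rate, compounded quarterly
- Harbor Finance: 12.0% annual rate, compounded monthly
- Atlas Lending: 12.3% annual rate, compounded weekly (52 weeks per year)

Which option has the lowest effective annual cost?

Juniper Bank

Juniper Bank: compounded annually, EAR = 12.300%
Copper Bank: (1 + 0.127/4)^4 − 1 = 13.318%
Harbor Finance: (1 + 0.120/12)^12 − 1 = 12.683%
Atlas Lending: (1 + 0.123/52)^52 − 1 = 13.072%
The lowest effective annual rate is Juniper Bank at 12.300%.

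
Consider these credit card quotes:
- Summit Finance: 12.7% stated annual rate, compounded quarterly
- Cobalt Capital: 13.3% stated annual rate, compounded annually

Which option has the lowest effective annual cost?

Cobalt Capital

Summit Finance: (1 + 0.127/4)^4 − 1 = 13.318%
Cobalt Capital: compounded annually, EAR = 13.300%
The lowest effective annual rate is Cobalt Capital at 13.300%.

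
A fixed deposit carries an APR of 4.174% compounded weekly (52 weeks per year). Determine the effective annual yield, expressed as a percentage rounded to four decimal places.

4.2606%

EAR = (1 + 0.04174/52)^52 − 1.
= (1 + 0.000803)^52 − 1 = 1.042606 − 1 = 4.2606%.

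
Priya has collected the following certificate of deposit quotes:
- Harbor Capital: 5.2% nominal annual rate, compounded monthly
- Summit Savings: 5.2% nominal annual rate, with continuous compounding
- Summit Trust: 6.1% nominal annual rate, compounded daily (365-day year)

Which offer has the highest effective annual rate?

Summit Trust

Harbor Capital: (1 + 0.052/12)^12 − 1 = 5.326%
Summit Savings: e^0.052 − 1 = 5.338%
Summit Trust: (1 + 0.061/365)^365 − 1 = 6.289%
The highest effective annual rate is Summit Trust at 6.289%.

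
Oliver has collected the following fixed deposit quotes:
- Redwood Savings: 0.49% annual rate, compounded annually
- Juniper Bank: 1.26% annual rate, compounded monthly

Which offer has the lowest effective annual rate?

Redwood Savings

Redwood Savings: compounded annually, EAR = 0.490%
Juniper Bank: (1 + 0.0126/12)^12 − 1 = 1.267%
The lowest effective annual rate is Redwood Savings at 0.490%.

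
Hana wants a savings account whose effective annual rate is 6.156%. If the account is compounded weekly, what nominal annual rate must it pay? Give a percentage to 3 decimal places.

(1 + r/52)^52 − 1 = 0.06156, so 1 + r/52 = 1.06156^(1/52).
r/52 = 0.001149, so r = 0.059774 = 5.977%.

5.977%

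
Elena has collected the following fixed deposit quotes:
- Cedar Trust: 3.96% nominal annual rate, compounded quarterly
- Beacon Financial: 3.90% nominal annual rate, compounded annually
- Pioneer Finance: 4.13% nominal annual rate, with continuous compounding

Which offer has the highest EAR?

Cedar Trust: (1 + 0.0396/4)^4 − 1 = 4.019%
Beacon Financial: compounded annually, EAR = 3.900%
Pioneer Finance: e^0.0413 − 1 = 4.216%
The highest effective annual rate is Pioneer Finance at 4.216%.

Pioneer Finance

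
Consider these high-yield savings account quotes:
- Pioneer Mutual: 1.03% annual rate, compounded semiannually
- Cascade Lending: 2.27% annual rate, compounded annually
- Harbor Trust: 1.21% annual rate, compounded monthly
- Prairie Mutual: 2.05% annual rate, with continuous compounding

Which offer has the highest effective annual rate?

Cascade Lending

Pioneer Mutual: (1 + 0.0103/2)^2 − 1 = 1.033%
Cascade Lending: compounded annually, EAR = 2.270%
Harbor Trust: (1 + 0.0121/12)^12 − 1 = 1.217%
Prairie Mutual: e^0.0205 − 1 = 2.071%
The highest effective annual rate is Cascade Lending at 2.270%.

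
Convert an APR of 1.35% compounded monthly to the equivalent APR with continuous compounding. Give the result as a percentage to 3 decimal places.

EAR = (1 + 0.0135/12)^12 − 1 = 0.013584.
Equivalent continuous rate: r = ln(1 + 0.013584) = 0.013492 = 1.349%.

1.349%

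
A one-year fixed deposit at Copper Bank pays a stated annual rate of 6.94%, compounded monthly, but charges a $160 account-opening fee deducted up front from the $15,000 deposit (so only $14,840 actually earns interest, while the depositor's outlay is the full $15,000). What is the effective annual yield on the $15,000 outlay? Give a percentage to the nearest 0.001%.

6.022%

Value after one year: 14,840 × (1 + 0.0694/12)^12 = 14,840 × 1.071651 = $15,903.30.
Effective yield on the $15,000 outlay: 15,903.30 / 15,000 − 1 = 0.060220 = 6.022%.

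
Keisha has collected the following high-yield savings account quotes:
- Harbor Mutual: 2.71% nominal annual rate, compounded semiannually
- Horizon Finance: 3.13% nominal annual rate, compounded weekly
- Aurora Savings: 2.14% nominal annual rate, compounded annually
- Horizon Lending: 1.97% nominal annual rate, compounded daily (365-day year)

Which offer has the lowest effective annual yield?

Harbor Mutual: (1 + 0.0271/2)^2 − 1 = 2.728%
Horizon Finance: (1 + 0.0313/52)^52 − 1 = 3.179%
Aurora Savings: compounded annually, EAR = 2.140%
Horizon Lending: (1 + 0.0197/365)^365 − 1 = 1.989%
The lowest effective annual rate is Horizon Lending at 1.989%.

Horizon Lending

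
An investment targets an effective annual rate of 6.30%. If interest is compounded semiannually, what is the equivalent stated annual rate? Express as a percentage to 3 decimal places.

(1 + r/2)^2 − 1 = 0.0630, so 1 + r/2 = 1.0630^(1/2).
r/2 = 0.031019, so r = 0.062038 = 6.204%.

6.204%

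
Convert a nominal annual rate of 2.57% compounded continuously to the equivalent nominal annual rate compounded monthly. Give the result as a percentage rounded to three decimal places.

EAR under continuous compounding: e^0.0257 − 1 = 0.026033.
Solve (1 + r/12)^12 = 1.026033: r/12 = 1.026033^(1/12) − 1 = 0.002144, so r = 0.025728 = 2.573%.

2.573%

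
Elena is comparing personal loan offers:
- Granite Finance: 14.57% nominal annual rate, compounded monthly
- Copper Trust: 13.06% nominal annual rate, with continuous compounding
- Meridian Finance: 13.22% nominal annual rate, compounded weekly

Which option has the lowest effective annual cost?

Granite Finance: (1 + 0.1457/12)^12 − 1 = 15.583%
Copper Trust: e^0.1306 − 1 = 13.951%
Meridian Finance: (1 + 0.1322/52)^52 − 1 = 14.115%
The lowest effective annual rate is Copper Trust at 13.951%.

Copper Trust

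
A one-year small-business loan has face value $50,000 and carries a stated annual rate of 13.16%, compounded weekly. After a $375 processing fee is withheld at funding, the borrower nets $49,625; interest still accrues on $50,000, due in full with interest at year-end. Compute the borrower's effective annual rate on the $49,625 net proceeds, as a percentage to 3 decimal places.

Amount owed after one year: 50,000 × (1 + 0.1316/52)^52 = 50,000 × 1.140462 = $57,023.12.
Effective rate on net proceeds: 57,023.12 / 49,625 − 1 = 0.149080 = 14.908%.

14.908%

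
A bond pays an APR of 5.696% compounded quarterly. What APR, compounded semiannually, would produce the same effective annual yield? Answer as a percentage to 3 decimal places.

5.737%

EAR = (1 + 0.05696/4)^4 − 1 = 0.058188.
Solve (1 + r/2)^2 = 1.058188: r/2 = 1.058188^(1/2) − 1 = 0.028683, so r = 0.057366 = 5.737%.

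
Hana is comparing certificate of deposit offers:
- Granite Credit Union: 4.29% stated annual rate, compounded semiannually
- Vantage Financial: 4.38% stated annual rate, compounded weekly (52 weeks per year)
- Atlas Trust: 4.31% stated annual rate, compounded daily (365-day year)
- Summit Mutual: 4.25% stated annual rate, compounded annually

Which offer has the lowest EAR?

Granite Credit Union: (1 + 0.0429/2)^2 − 1 = 4.336%
Vantage Financial: (1 + 0.0438/52)^52 − 1 = 4.475%
Atlas Trust: (1 + 0.0431/365)^365 − 1 = 4.404%
Summit Mutual: compounded annually, EAR = 4.250%
The lowest effective annual rate is Summit Mutual at 4.250%.

Summit Mutual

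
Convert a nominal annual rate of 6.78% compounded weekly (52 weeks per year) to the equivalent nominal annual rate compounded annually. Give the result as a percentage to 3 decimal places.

EAR = (1 + 0.0678/52)^52 − 1 = 0.070104.
Compounded annually, the equivalent nominal rate is the EAR itself: 7.010%.

7.010%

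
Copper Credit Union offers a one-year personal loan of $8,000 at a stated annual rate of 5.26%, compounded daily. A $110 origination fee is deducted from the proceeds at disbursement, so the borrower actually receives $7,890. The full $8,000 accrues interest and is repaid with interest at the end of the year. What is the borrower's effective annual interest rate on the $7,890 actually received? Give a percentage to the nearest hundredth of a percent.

6.87%

Amount owed after one year: 8,000 × (1 + 0.0526/365)^365 = 8,000 × 1.054004 = $8,432.03.
Effective rate on net proceeds: 8,432.03 / 7,890 − 1 = 0.068699 = 6.87%.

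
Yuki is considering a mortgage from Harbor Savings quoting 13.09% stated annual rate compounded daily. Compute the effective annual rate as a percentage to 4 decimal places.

EAR = (1 + 0.1309/365)^365 − 1.
= (1 + 0.000359)^365 − 1 = 1.139827 − 1 = 13.9827%.

13.9827%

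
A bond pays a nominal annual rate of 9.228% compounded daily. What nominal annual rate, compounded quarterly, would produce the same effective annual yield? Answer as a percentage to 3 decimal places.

9.334%

EAR = (1 + 0.09228/365)^365 − 1 = 0.096659.
Solve (1 + r/4)^4 = 1.096659: r/4 = 1.096659^(1/4) − 1 = 0.023335, so r = 0.093341 = 9.334%.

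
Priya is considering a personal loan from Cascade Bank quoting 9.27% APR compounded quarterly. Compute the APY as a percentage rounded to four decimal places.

9.5973%

EAR = (1 + 0.0927/4)^4 − 1.
= 1.095973 − 1 = 9.5973%.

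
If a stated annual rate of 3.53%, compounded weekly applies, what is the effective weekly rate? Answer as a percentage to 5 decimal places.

0.06788%

With a nominal annual rate compounded weekly, the periodic rate is the nominal rate divided by 52.
i = 0.0353 / 52 = 0.0006788 = 0.06788%.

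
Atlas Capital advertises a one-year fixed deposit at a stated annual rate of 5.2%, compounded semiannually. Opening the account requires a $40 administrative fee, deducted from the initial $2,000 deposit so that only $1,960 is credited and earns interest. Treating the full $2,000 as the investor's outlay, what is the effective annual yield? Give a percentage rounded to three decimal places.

3.162%

Value after one year: 1,960 × (1 + 0.052/2)^2 = 1,960 × 1.052676 = $2,063.24.
Effective yield on the $2,000 outlay: 2,063.24 / 2,000 − 1 = 0.031622 = 3.162%.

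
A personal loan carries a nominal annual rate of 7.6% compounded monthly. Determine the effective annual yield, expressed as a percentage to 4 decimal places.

EAR = (1 + 0.076/12)^12 − 1.
= 1.078704 − 1 = 7.8704%.

7.8704%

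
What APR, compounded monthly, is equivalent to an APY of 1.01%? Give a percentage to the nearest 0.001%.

1.005%

(1 + r/12)^12 − 1 = 0.0101, so 1 + r/12 = 1.0101^(1/12).
r/12 = 0.000838, so r = 0.010054 = 1.005%.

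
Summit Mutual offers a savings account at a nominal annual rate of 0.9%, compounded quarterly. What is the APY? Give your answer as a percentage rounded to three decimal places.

0.903%

EAR = (1 + 0.009/4)^4 − 1.
= (1 + 0.002250)^4 − 1 = 1.009030 − 1 = 0.903%.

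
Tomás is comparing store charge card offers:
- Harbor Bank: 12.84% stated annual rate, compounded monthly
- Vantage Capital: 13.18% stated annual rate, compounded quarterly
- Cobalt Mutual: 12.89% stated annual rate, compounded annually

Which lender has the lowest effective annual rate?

Cobalt Mutual

Harbor Bank: (1 + 0.1284/12)^12 − 1 = 13.623%
Vantage Capital: (1 + 0.1318/4)^4 − 1 = 13.846%
Cobalt Mutual: compounded annually, EAR = 12.890%
The lowest effective annual rate is Cobalt Mutual at 12.890%.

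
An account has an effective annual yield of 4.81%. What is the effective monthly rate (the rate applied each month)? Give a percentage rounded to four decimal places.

0.3923%

The per-month rate i satisfies (1 + i)^12 = 1 + 0.0481.
i = 1.0481^(1/12) − 1 = 0.0039226 = 0.3923%.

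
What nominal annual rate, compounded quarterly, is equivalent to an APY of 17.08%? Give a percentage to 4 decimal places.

16.0837%

(1 + r/4)^4 − 1 = 0.1708, so 1 + r/4 = 1.1708^(1/4).
r/4 = 0.040209, so r = 0.160837 = 16.0837%.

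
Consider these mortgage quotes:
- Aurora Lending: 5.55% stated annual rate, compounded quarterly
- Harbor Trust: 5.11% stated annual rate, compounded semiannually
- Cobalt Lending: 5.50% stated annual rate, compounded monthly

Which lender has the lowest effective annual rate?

Harbor Trust

Aurora Lending: (1 + 0.0555/4)^4 − 1 = 5.667%
Harbor Trust: (1 + 0.0511/2)^2 − 1 = 5.175%
Cobalt Lending: (1 + 0.0550/12)^12 − 1 = 5.641%
The lowest effective annual rate is Harbor Trust at 5.175%.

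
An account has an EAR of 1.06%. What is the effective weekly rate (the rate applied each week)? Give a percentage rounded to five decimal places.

The per-week rate i satisfies (1 + i)^52 = 1 + 0.0106.
i = 1.0106^(1/52) − 1 = 0.0002028 = 0.02028%.

0.02028%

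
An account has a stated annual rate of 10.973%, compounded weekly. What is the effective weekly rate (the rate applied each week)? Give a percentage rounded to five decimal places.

With a nominal annual rate compounded weekly, the periodic rate is the nominal rate divided by 52.
i = 0.10973 / 52 = 0.0021102 = 0.21102%.

0.21102%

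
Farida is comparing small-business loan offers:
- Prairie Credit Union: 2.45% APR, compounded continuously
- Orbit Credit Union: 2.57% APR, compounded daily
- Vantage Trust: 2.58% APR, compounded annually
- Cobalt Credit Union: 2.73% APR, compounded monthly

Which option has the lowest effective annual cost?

Prairie Credit Union

Prairie Credit Union: e^0.0245 − 1 = 2.480%
Orbit Credit Union: (1 + 0.0257/365)^365 − 1 = 2.603%
Vantage Trust: compounded annually, EAR = 2.580%
Cobalt Credit Union: (1 + 0.0273/12)^12 − 1 = 2.764%
The lowest effective annual rate is Prairie Credit Union at 2.480%.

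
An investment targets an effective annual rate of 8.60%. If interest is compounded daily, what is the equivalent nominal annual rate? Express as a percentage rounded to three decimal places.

8.251%

(1 + r/365)^365 − 1 = 0.0860, so 1 + r/365 = 1.0860^(1/365).
r/365 = 0.000226, so r = 0.082511 = 8.251%.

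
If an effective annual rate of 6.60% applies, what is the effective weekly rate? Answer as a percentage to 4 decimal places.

The per-week rate i satisfies (1 + i)^52 = 1 + 0.0660.
i = 1.0660^(1/52) − 1 = 0.0012299 = 0.1230%.

0.1230%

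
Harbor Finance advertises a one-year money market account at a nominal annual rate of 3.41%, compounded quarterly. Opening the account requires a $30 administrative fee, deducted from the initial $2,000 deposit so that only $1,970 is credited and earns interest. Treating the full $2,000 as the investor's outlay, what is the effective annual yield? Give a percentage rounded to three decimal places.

Value after one year: 1,970 × (1 + 0.0341/4)^4 = 1,970 × 1.034539 = $2,038.04.
Effective yield on the $2,000 outlay: 2,038.04 / 2,000 − 1 = 0.019020 = 1.902%.

1.902%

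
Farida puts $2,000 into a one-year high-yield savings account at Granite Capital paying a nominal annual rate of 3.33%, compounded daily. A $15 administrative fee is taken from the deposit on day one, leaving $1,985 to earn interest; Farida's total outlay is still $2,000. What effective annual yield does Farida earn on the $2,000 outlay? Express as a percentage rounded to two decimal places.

2.61%

Value after one year: 1,985 × (1 + 0.0333/365)^365 = 1,985 × 1.033859 = $2,052.21.
Effective yield on the $2,000 outlay: 2,052.21 / 2,000 − 1 = 0.026105 = 2.61%.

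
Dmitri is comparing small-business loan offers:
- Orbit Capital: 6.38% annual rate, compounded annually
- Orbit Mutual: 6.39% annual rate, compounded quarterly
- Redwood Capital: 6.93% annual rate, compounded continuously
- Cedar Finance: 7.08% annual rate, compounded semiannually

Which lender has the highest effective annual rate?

Cedar Finance

Orbit Capital: compounded annually, EAR = 6.380%
Orbit Mutual: (1 + 0.0639/4)^4 − 1 = 6.545%
Redwood Capital: e^0.0693 − 1 = 7.176%
Cedar Finance: (1 + 0.0708/2)^2 − 1 = 7.205%
The highest effective annual rate is Cedar Finance at 7.205%.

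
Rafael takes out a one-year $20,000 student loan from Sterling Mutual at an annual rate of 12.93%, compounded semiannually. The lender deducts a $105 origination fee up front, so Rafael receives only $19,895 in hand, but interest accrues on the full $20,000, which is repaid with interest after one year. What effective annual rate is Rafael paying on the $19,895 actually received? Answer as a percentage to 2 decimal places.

13.95%

Amount owed after one year: 20,000 × (1 + 0.1293/2)^2 = 20,000 × 1.133480 = $22,669.59.
Effective rate on net proceeds: 22,669.59 / 19,895 − 1 = 0.139462 = 13.95%.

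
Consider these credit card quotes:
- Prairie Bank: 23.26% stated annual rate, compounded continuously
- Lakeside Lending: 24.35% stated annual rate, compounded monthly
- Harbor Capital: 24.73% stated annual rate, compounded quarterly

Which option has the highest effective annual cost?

Prairie Bank: e^0.2326 − 1 = 26.188%
Lakeside Lending: (1 + 0.2435/12)^12 − 1 = 27.260%
Harbor Capital: (1 + 0.2473/4)^4 − 1 = 27.119%
The highest effective annual rate is Lakeside Lending at 27.260%.

Lakeside Lending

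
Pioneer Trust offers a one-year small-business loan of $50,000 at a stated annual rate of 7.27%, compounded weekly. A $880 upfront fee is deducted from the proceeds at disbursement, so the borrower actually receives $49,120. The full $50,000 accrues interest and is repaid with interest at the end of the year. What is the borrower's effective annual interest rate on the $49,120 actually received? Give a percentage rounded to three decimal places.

Amount owed after one year: 50,000 × (1 + 0.0727/52)^52 = 50,000 × 1.075353 = $53,767.66.
Effective rate on net proceeds: 53,767.66 / 49,120 − 1 = 0.094619 = 9.462%.

9.462%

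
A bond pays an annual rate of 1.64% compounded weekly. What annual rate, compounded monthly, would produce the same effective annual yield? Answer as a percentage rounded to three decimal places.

EAR = (1 + 0.0164/52)^52 − 1 = 0.016533.
Solve (1 + r/12)^12 = 1.016533: r/12 = 1.016533^(1/12) − 1 = 0.001367, so r = 0.016409 = 1.641%.

1.641%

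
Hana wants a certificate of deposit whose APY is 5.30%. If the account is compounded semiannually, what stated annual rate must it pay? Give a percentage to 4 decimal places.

(1 + r/2)^2 − 1 = 0.0530, so 1 + r/2 = 1.0530^(1/2).
r/2 = 0.026158, so r = 0.052316 = 5.2316%.

5.2316%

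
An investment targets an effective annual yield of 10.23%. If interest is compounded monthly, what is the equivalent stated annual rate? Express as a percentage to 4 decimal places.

9.7795%

(1 + r/12)^12 − 1 = 0.1023, so 1 + r/12 = 1.1023^(1/12).
r/12 = 0.008150, so r = 0.097795 = 9.7795%.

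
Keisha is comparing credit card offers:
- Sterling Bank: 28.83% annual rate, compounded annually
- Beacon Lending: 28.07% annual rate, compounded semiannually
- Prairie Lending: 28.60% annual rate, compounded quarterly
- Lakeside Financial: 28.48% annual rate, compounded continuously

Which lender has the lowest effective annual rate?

Sterling Bank

Sterling Bank: compounded annually, EAR = 28.830%
Beacon Lending: (1 + 0.2807/2)^2 − 1 = 30.040%
Prairie Lending: (1 + 0.2860/4)^4 − 1 = 31.816%
Lakeside Financial: e^0.2848 − 1 = 32.950%
The lowest effective annual rate is Sterling Bank at 28.830%.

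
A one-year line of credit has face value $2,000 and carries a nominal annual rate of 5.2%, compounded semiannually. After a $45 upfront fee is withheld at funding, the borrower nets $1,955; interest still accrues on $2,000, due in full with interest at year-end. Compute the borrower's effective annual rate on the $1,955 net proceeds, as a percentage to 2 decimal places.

Amount owed after one year: 2,000 × (1 + 0.052/2)^2 = 2,000 × 1.052676 = $2,105.35.
Effective rate on net proceeds: 2,105.35 / 1,955 − 1 = 0.076906 = 7.69%.

7.69%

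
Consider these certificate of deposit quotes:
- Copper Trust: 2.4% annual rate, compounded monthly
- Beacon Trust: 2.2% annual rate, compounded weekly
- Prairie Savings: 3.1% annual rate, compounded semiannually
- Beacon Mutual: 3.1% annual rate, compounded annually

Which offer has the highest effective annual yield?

Prairie Savings

Copper Trust: (1 + 0.024/12)^12 − 1 = 2.427%
Beacon Trust: (1 + 0.022/52)^52 − 1 = 2.224%
Prairie Savings: (1 + 0.031/2)^2 − 1 = 3.124%
Beacon Mutual: compounded annually, EAR = 3.100%
The highest effective annual rate is Prairie Savings at 3.124%.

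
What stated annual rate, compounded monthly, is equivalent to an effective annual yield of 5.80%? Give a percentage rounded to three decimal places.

(1 + r/12)^12 − 1 = 0.0580, so 1 + r/12 = 1.0580^(1/12).
r/12 = 0.004709, so r = 0.056513 = 5.651%.

5.651%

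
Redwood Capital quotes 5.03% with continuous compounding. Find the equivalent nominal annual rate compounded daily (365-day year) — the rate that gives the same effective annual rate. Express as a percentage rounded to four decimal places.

EAR under continuous compounding: e^0.0503 − 1 = 0.051587.
Solve (1 + r/365)^365 = 1.051587: r/365 = 1.051587^(1/365) − 1 = 0.000138, so r = 0.050303 = 5.0303%.

5.0303%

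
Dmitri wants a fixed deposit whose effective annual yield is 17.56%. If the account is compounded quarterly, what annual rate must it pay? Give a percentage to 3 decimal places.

16.509%

(1 + r/4)^4 − 1 = 0.1756, so 1 + r/4 = 1.1756^(1/4).
r/4 = 0.041274, so r = 0.165095 = 16.509%.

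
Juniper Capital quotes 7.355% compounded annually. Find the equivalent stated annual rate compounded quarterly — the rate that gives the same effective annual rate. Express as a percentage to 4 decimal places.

Compounded annually, EAR = nominal = 0.073550.
Solve (1 + r/4)^4 = 1.073550: r/4 = 1.073550^(1/4) − 1 = 0.017901, so r = 0.071604 = 7.1604%.

7.1604%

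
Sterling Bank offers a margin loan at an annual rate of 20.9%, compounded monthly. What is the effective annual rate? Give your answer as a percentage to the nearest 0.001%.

23.023%

EAR = (1 + 0.209/12)^12 − 1.
= (1 + 0.017417)^12 − 1 = 1.230230 − 1 = 23.023%.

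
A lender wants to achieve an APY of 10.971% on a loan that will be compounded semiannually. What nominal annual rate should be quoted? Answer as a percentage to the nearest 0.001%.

10.686%

(1 + r/2)^2 − 1 = 0.10971, so 1 + r/2 = 1.10971^(1/2).
r/2 = 0.053428, so r = 0.106855 = 10.686%.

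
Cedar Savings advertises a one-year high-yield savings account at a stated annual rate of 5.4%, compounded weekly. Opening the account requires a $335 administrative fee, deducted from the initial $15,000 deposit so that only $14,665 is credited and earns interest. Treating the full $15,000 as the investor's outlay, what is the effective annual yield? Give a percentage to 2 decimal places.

3.19%

Value after one year: 14,665 × (1 + 0.054/52)^52 = 14,665 × 1.055455 = $15,478.25.
Effective yield on the $15,000 outlay: 15,478.25 / 15,000 − 1 = 0.031883 = 3.19%.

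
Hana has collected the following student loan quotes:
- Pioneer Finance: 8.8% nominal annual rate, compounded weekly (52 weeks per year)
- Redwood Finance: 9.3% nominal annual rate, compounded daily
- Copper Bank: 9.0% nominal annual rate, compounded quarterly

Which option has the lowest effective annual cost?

Pioneer Finance: (1 + 0.088/52)^52 − 1 = 9.191%
Redwood Finance: (1 + 0.093/365)^365 − 1 = 9.745%
Copper Bank: (1 + 0.090/4)^4 − 1 = 9.308%
The lowest effective annual rate is Pioneer Finance at 9.191%.

Pioneer Finance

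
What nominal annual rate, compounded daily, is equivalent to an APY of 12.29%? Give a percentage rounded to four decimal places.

(1 + r/365)^365 − 1 = 0.1229, so 1 + r/365 = 1.1229^(1/365).
r/365 = 0.000318, so r = 0.115933 = 11.5933%.

11.5933%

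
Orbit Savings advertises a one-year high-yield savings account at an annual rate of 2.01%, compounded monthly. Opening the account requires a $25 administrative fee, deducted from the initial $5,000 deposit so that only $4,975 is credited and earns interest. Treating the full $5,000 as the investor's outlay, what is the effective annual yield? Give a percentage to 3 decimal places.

1.518%

Value after one year: 4,975 × (1 + 0.0201/12)^12 = 4,975 × 1.020286 = $5,075.92.
Effective yield on the $5,000 outlay: 5,075.92 / 5,000 − 1 = 0.015185 = 1.518%.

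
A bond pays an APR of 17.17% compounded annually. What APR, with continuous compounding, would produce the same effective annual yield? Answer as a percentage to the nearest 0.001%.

15.846%

Compounded annually, EAR = nominal = 0.171700.
Equivalent continuous rate: r = ln(1 + 0.171700) = 0.158456 = 15.846%.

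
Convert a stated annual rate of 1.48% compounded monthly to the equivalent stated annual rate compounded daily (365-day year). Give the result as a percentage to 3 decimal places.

EAR = (1 + 0.0148/12)^12 − 1 = 0.014901.
Solve (1 + r/365)^365 = 1.014901: r/365 = 1.014901^(1/365) − 1 = 0.000041, so r = 0.014791 = 1.479%.

1.479%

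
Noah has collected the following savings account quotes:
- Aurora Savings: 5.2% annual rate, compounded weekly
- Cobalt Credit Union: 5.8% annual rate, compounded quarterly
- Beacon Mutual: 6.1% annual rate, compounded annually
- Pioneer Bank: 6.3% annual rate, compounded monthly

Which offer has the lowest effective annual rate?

Aurora Savings

Aurora Savings: (1 + 0.052/52)^52 − 1 = 5.335%
Cobalt Credit Union: (1 + 0.058/4)^4 − 1 = 5.927%
Beacon Mutual: compounded annually, EAR = 6.100%
Pioneer Bank: (1 + 0.063/12)^12 − 1 = 6.485%
The lowest effective annual rate is Aurora Savings at 5.335%.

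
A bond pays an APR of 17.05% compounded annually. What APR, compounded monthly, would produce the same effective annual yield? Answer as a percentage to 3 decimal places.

Compounded annually, EAR = nominal = 0.170500.
Solve (1 + r/12)^12 = 1.170500: r/12 = 1.170500^(1/12) − 1 = 0.013206, so r = 0.158468 = 15.847%.

15.847%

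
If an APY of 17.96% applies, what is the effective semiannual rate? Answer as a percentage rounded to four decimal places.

The per-half-year rate i satisfies (1 + i)^2 = 1 + 0.1796.
i = 1.1796^(1/2) − 1 = 0.0860939 = 8.6094%.

8.6094%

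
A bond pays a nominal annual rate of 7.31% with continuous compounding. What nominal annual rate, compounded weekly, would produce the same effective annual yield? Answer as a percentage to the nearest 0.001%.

7.315%

EAR under continuous compounding: e^0.0731 − 1 = 0.075838.
Solve (1 + r/52)^52 = 1.075838: r/52 = 1.075838^(1/52) − 1 = 0.001407, so r = 0.073151 = 7.315%.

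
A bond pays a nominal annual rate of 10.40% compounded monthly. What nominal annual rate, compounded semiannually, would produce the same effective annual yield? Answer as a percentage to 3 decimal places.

EAR = (1 + 0.1040/12)^12 − 1 = 0.109103.
Solve (1 + r/2)^2 = 1.109103: r/2 = 1.109103^(1/2) − 1 = 0.053140, so r = 0.106280 = 10.628%.

10.628%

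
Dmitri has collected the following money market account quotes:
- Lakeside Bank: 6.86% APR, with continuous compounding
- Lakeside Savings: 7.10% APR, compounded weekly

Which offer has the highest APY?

Lakeside Bank: e^0.0686 − 1 = 7.101%
Lakeside Savings: (1 + 0.0710/52)^52 − 1 = 7.353%
The highest effective annual rate is Lakeside Savings at 7.353%.

Lakeside Savings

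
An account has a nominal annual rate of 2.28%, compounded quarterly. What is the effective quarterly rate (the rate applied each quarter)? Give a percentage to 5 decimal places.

0.57000%

With a nominal annual rate compounded quarterly, the periodic rate is the nominal rate divided by 4.
i = 0.0228 / 4 = 0.0057000 = 0.57000%.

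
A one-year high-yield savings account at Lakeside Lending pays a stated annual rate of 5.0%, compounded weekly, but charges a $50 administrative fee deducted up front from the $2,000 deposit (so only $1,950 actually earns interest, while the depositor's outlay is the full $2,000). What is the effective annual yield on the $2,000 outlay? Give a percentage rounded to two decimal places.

Value after one year: 1,950 × (1 + 0.050/52)^52 = 1,950 × 1.051246 = $2,049.93.
Effective yield on the $2,000 outlay: 2,049.93 / 2,000 − 1 = 0.024965 = 2.50%.

2.50%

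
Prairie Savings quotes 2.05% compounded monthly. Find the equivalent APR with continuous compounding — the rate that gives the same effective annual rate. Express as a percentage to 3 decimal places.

EAR = (1 + 0.0205/12)^12 − 1 = 0.020694.
Equivalent continuous rate: r = ln(1 + 0.020694) = 0.020483 = 2.048%.

2.048%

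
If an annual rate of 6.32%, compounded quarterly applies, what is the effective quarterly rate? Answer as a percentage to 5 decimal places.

1.58000%

With a nominal annual rate compounded quarterly, the periodic rate is the nominal rate divided by 4.
i = 0.0632 / 4 = 0.0158000 = 1.58000%.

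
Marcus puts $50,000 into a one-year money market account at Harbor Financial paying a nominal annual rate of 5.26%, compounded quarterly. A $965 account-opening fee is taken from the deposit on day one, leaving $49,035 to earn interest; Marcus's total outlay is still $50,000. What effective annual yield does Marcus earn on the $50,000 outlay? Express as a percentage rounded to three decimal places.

3.331%

Value after one year: 49,035 × (1 + 0.0526/4)^4 = 49,035 × 1.053647 = $51,665.56.
Effective yield on the $50,000 outlay: 51,665.56 / 50,000 − 1 = 0.033311 = 3.331%.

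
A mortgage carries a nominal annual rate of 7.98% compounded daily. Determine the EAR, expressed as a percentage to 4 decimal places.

EAR = (1 + 0.0798/365)^365 − 1.
= (1 + 0.000219)^365 − 1 = 1.083061 − 1 = 8.3061%.

8.3061%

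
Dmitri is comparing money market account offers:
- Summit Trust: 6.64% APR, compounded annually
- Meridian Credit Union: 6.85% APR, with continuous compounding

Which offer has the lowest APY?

Summit Trust: compounded annually, EAR = 6.640%
Meridian Credit Union: e^0.0685 − 1 = 7.090%
The lowest effective annual rate is Summit Trust at 6.640%.

Summit Trust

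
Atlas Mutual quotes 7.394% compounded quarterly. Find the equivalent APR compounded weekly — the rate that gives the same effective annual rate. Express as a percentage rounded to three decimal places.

EAR = (1 + 0.07394/4)^4 − 1 = 0.076016.
Solve (1 + r/52)^52 = 1.076016: r/52 = 1.076016^(1/52) − 1 = 0.001410, so r = 0.073317 = 7.332%.

7.332%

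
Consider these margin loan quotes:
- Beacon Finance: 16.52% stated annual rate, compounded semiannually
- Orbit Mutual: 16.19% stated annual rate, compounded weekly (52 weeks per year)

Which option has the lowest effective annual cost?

Beacon Finance

Beacon Finance: (1 + 0.1652/2)^2 − 1 = 17.202%
Orbit Mutual: (1 + 0.1619/52)^52 − 1 = 17.545%
The lowest effective annual rate is Beacon Finance at 17.202%.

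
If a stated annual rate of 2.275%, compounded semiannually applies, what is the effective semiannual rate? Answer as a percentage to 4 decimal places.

With a nominal annual rate compounded semiannually, the periodic rate is the nominal rate divided by 2.
i = 0.02275 / 2 = 0.0113750 = 1.1375%.

1.1375%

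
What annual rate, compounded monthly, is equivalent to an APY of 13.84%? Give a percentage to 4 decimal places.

13.0326%

(1 + r/12)^12 − 1 = 0.1384, so 1 + r/12 = 1.1384^(1/12).
r/12 = 0.010861, so r = 0.130326 = 13.0326%.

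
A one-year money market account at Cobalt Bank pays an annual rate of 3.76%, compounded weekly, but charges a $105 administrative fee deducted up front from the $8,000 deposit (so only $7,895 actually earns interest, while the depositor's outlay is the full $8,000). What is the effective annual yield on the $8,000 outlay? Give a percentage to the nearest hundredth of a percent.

2.47%

Value after one year: 7,895 × (1 + 0.0376/52)^52 = 7,895 × 1.038302 = $8,197.39.
Effective yield on the $8,000 outlay: 8,197.39 / 8,000 − 1 = 0.024674 = 2.47%.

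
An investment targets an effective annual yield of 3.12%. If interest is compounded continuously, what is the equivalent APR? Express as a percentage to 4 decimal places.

3.0723%

Continuous: nominal r satisfies e^r − 1 = 0.0312.
r = ln(1 + 0.0312) = ln(1.0312) = 0.030723 = 3.0723%.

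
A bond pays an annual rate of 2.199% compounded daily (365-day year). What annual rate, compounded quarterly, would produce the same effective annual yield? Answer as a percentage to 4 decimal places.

2.2050%

EAR = (1 + 0.02199/365)^365 − 1 = 0.022233.
Solve (1 + r/4)^4 = 1.022233: r/4 = 1.022233^(1/4) − 1 = 0.005512, so r = 0.022050 = 2.2050%.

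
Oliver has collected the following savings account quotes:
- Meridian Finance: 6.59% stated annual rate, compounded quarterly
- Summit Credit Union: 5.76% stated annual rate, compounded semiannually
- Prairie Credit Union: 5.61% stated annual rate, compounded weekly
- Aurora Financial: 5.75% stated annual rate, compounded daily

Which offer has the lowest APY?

Prairie Credit Union

Meridian Finance: (1 + 0.0659/4)^4 − 1 = 6.755%
Summit Credit Union: (1 + 0.0576/2)^2 − 1 = 5.843%
Prairie Credit Union: (1 + 0.0561/52)^52 − 1 = 5.767%
Aurora Financial: (1 + 0.0575/365)^365 − 1 = 5.918%
The lowest effective annual rate is Prairie Credit Union at 5.767%.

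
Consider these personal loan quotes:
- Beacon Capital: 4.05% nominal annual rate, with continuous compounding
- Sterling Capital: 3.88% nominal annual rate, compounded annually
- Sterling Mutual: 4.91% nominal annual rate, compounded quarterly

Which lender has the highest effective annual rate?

Beacon Capital: e^0.0405 − 1 = 4.133%
Sterling Capital: compounded annually, EAR = 3.880%
Sterling Mutual: (1 + 0.0491/4)^4 − 1 = 5.001%
The highest effective annual rate is Sterling Mutual at 5.001%.

Sterling Mutual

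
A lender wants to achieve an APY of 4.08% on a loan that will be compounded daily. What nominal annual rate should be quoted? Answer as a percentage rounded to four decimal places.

3.9992%

(1 + r/365)^365 − 1 = 0.0408, so 1 + r/365 = 1.0408^(1/365).
r/365 = 0.000110, so r = 0.039992 = 3.9992%.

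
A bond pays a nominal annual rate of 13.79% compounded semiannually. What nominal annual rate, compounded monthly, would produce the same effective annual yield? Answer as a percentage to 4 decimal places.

13.4097%

EAR = (1 + 0.1379/2)^2 − 1 = 0.142654.
Solve (1 + r/12)^12 = 1.142654: r/12 = 1.142654^(1/12) − 1 = 0.011175, so r = 0.134097 = 13.4097%.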